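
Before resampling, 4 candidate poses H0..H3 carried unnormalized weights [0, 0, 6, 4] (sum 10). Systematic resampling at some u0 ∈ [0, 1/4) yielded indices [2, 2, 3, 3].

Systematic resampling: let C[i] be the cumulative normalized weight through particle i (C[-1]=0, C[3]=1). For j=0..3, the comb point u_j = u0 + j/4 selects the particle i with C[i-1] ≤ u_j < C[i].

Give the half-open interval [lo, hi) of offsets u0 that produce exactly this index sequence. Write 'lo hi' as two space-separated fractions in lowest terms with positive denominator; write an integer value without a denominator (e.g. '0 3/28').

1/10 1/4

C = [0, 0, 3/5, 1]
j=0 picked index 2: u0 ∈ [0, 3/5)
j=1 picked index 2: u0 ∈ [-1/4, 7/20)
j=2 picked index 3: u0 ∈ [1/10, 1/2)
j=3 picked index 3: u0 ∈ [-3/20, 1/4)
intersection: [1/10, 1/4)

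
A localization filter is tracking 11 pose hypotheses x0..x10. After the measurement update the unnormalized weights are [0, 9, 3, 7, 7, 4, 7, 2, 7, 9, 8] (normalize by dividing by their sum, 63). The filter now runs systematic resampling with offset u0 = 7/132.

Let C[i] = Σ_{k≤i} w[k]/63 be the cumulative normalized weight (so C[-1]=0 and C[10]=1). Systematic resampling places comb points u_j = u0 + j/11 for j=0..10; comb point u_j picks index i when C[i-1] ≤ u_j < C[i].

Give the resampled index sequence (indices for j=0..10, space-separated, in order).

1 2 3 4 5 6 7 8 9 9 10

C = [0, 1/7, 4/21, 19/63, 26/63, 10/21, 37/63, 13/21, 46/63, 55/63, 1]
j=0: u_0=7/132 ∈ [0, 1/7) → index 1
j=1: u_1=19/132 ∈ [1/7, 4/21) → index 2
j=2: u_2=31/132 ∈ [4/21, 19/63) → index 3
j=3: u_3=43/132 ∈ [19/63, 26/63) → index 4
j=4: u_4=5/12 ∈ [26/63, 10/21) → index 5
j=5: u_5=67/132 ∈ [10/21, 37/63) → index 6
j=6: u_6=79/132 ∈ [37/63, 13/21) → index 7
j=7: u_7=91/132 ∈ [13/21, 46/63) → index 8
j=8: u_8=103/132 ∈ [46/63, 55/63) → index 9
j=9: u_9=115/132 ∈ [46/63, 55/63) → index 9
j=10: u_10=127/132 ∈ [55/63, 1) → index 10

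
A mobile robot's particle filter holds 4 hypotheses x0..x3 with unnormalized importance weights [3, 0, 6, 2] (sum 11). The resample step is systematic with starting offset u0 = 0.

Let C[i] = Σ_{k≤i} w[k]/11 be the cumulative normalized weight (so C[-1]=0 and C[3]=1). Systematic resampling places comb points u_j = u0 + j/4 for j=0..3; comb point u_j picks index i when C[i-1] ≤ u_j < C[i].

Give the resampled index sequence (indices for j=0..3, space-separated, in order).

C = [3/11, 3/11, 9/11, 1]
j=0: u_0=0 ∈ [0, 3/11) → index 0
j=1: u_1=1/4 ∈ [0, 3/11) → index 0
j=2: u_2=1/2 ∈ [3/11, 9/11) → index 2
j=3: u_3=3/4 ∈ [3/11, 9/11) → index 2

0 0 2 2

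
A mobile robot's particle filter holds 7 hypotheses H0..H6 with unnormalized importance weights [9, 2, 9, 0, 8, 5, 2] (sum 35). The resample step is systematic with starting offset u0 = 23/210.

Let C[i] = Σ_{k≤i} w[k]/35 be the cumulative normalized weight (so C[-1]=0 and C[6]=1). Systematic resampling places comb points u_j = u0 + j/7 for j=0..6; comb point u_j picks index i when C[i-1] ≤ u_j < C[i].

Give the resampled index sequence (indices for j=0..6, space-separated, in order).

0 0 2 2 4 5 6

C = [9/35, 11/35, 4/7, 4/7, 4/5, 33/35, 1]
j=0: u_0=23/210 ∈ [0, 9/35) → index 0
j=1: u_1=53/210 ∈ [0, 9/35) → index 0
j=2: u_2=83/210 ∈ [11/35, 4/7) → index 2
j=3: u_3=113/210 ∈ [11/35, 4/7) → index 2
j=4: u_4=143/210 ∈ [4/7, 4/5) → index 4
j=5: u_5=173/210 ∈ [4/5, 33/35) → index 5
j=6: u_6=29/30 ∈ [33/35, 1) → index 6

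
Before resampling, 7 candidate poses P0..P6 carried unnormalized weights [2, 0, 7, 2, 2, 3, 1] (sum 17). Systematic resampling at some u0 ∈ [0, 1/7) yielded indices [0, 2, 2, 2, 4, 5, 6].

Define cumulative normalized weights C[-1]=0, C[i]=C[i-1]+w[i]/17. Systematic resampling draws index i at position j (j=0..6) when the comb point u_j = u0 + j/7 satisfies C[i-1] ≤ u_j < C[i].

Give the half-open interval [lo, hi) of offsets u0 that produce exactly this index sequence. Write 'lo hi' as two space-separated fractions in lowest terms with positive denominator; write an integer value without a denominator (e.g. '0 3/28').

C = [2/17, 2/17, 9/17, 11/17, 13/17, 16/17, 1]
j=0 picked index 0: u0 ∈ [0, 2/17)
j=1 picked index 2: u0 ∈ [-3/119, 46/119)
j=2 picked index 2: u0 ∈ [-20/119, 29/119)
j=3 picked index 2: u0 ∈ [-37/119, 12/119)
j=4 picked index 4: u0 ∈ [9/119, 23/119)
j=5 picked index 5: u0 ∈ [6/119, 27/119)
j=6 picked index 6: u0 ∈ [10/119, 1/7)
intersection: [10/119, 12/119)

10/119 12/119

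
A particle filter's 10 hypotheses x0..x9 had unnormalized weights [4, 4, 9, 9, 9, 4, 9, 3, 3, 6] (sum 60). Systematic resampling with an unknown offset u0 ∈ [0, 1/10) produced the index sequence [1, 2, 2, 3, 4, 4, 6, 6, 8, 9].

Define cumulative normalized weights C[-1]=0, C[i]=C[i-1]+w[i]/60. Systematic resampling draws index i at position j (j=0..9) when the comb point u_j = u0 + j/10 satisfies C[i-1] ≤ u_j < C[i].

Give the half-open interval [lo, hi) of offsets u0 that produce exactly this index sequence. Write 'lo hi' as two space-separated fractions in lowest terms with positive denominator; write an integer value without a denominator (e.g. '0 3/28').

1/15 1/12

C = [1/15, 2/15, 17/60, 13/30, 7/12, 13/20, 4/5, 17/20, 9/10, 1]
j=0 picked index 1: u0 ∈ [1/15, 2/15)
j=1 picked index 2: u0 ∈ [1/30, 11/60)
j=2 picked index 2: u0 ∈ [-1/15, 1/12)
j=3 picked index 3: u0 ∈ [-1/60, 2/15)
j=4 picked index 4: u0 ∈ [1/30, 11/60)
j=5 picked index 4: u0 ∈ [-1/15, 1/12)
j=6 picked index 6: u0 ∈ [1/20, 1/5)
j=7 picked index 6: u0 ∈ [-1/20, 1/10)
j=8 picked index 8: u0 ∈ [1/20, 1/10)
j=9 picked index 9: u0 ∈ [0, 1/10)
intersection: [1/15, 1/12)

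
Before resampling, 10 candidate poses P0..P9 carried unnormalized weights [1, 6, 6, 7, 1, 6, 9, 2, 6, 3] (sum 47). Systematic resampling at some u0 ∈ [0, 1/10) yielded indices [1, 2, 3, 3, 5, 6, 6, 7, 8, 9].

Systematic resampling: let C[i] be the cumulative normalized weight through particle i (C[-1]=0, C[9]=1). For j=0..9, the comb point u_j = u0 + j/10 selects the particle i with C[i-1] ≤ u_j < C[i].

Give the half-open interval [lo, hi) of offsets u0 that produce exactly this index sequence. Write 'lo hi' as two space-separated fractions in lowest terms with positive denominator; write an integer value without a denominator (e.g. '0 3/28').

18/235 1/10

C = [1/47, 7/47, 13/47, 20/47, 21/47, 27/47, 36/47, 38/47, 44/47, 1]
j=0 picked index 1: u0 ∈ [1/47, 7/47)
j=1 picked index 2: u0 ∈ [23/470, 83/470)
j=2 picked index 3: u0 ∈ [18/235, 53/235)
j=3 picked index 3: u0 ∈ [-11/470, 59/470)
j=4 picked index 5: u0 ∈ [11/235, 41/235)
j=5 picked index 6: u0 ∈ [7/94, 25/94)
j=6 picked index 6: u0 ∈ [-6/235, 39/235)
j=7 picked index 7: u0 ∈ [31/470, 51/470)
j=8 picked index 8: u0 ∈ [2/235, 32/235)
j=9 picked index 9: u0 ∈ [17/470, 1/10)
intersection: [18/235, 1/10)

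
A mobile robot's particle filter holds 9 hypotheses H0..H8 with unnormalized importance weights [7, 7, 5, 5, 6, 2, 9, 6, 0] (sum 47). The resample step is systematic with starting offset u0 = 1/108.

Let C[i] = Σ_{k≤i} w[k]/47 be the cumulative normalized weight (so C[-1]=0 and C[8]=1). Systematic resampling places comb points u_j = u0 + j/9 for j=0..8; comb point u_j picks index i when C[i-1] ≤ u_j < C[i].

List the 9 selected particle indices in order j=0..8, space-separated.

0 0 1 2 3 4 5 6 7

C = [7/47, 14/47, 19/47, 24/47, 30/47, 32/47, 41/47, 1, 1]
j=0: u_0=1/108 ∈ [0, 7/47) → index 0
j=1: u_1=13/108 ∈ [0, 7/47) → index 0
j=2: u_2=25/108 ∈ [7/47, 14/47) → index 1
j=3: u_3=37/108 ∈ [14/47, 19/47) → index 2
j=4: u_4=49/108 ∈ [19/47, 24/47) → index 3
j=5: u_5=61/108 ∈ [24/47, 30/47) → index 4
j=6: u_6=73/108 ∈ [30/47, 32/47) → index 5
j=7: u_7=85/108 ∈ [32/47, 41/47) → index 6
j=8: u_8=97/108 ∈ [41/47, 1) → index 7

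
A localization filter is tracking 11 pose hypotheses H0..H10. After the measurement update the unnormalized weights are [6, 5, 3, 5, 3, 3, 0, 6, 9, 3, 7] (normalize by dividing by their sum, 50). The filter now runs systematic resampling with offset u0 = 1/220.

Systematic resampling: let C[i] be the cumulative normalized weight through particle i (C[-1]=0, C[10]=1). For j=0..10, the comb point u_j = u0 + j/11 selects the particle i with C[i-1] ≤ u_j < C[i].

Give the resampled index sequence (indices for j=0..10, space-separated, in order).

C = [3/25, 11/50, 7/25, 19/50, 11/25, 1/2, 1/2, 31/50, 4/5, 43/50, 1]
j=0: u_0=1/220 ∈ [0, 3/25) → index 0
j=1: u_1=21/220 ∈ [0, 3/25) → index 0
j=2: u_2=41/220 ∈ [3/25, 11/50) → index 1
j=3: u_3=61/220 ∈ [11/50, 7/25) → index 2
j=4: u_4=81/220 ∈ [7/25, 19/50) → index 3
j=5: u_5=101/220 ∈ [11/25, 1/2) → index 5
j=6: u_6=11/20 ∈ [1/2, 31/50) → index 7
j=7: u_7=141/220 ∈ [31/50, 4/5) → index 8
j=8: u_8=161/220 ∈ [31/50, 4/5) → index 8
j=9: u_9=181/220 ∈ [4/5, 43/50) → index 9
j=10: u_10=201/220 ∈ [43/50, 1) → index 10

0 0 1 2 3 5 7 8 8 9 10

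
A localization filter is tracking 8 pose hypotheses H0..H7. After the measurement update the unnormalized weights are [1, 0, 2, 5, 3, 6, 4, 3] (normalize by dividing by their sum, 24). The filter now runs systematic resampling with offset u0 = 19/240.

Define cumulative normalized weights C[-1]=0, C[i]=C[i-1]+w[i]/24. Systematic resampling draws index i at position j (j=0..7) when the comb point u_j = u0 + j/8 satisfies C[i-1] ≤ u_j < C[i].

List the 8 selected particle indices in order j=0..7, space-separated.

2 3 3 4 5 5 6 7

C = [1/24, 1/24, 1/8, 1/3, 11/24, 17/24, 7/8, 1]
j=0: u_0=19/240 ∈ [1/24, 1/8) → index 2
j=1: u_1=49/240 ∈ [1/8, 1/3) → index 3
j=2: u_2=79/240 ∈ [1/8, 1/3) → index 3
j=3: u_3=109/240 ∈ [1/3, 11/24) → index 4
j=4: u_4=139/240 ∈ [11/24, 17/24) → index 5
j=5: u_5=169/240 ∈ [11/24, 17/24) → index 5
j=6: u_6=199/240 ∈ [17/24, 7/8) → index 6
j=7: u_7=229/240 ∈ [7/8, 1) → index 7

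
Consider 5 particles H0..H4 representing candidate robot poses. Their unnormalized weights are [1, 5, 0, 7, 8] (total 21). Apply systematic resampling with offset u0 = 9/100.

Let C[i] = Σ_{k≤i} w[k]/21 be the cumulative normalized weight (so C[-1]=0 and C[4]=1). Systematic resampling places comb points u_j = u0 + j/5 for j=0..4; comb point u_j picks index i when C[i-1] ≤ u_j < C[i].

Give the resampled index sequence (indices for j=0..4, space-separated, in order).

1 3 3 4 4

C = [1/21, 2/7, 2/7, 13/21, 1]
j=0: u_0=9/100 ∈ [1/21, 2/7) → index 1
j=1: u_1=29/100 ∈ [2/7, 13/21) → index 3
j=2: u_2=49/100 ∈ [2/7, 13/21) → index 3
j=3: u_3=69/100 ∈ [13/21, 1) → index 4
j=4: u_4=89/100 ∈ [13/21, 1) → index 4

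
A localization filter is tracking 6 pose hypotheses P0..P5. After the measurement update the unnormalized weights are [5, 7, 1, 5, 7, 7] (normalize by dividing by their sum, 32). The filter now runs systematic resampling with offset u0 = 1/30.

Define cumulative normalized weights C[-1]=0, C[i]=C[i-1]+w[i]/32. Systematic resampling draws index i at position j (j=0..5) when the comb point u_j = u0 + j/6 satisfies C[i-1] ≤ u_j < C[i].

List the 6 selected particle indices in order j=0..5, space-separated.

0 1 1 3 4 5

C = [5/32, 3/8, 13/32, 9/16, 25/32, 1]
j=0: u_0=1/30 ∈ [0, 5/32) → index 0
j=1: u_1=1/5 ∈ [5/32, 3/8) → index 1
j=2: u_2=11/30 ∈ [5/32, 3/8) → index 1
j=3: u_3=8/15 ∈ [13/32, 9/16) → index 3
j=4: u_4=7/10 ∈ [9/16, 25/32) → index 4
j=5: u_5=13/15 ∈ [25/32, 1) → index 5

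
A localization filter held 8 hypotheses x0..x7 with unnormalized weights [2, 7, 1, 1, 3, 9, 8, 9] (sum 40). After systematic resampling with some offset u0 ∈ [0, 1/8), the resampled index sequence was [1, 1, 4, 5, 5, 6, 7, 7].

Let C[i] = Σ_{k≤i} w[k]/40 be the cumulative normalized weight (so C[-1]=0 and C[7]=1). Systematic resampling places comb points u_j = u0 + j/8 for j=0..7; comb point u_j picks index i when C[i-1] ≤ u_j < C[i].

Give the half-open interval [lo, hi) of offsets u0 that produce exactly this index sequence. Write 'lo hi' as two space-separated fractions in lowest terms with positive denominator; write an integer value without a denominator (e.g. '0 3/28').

1/20 3/40

C = [1/20, 9/40, 1/4, 11/40, 7/20, 23/40, 31/40, 1]
j=0 picked index 1: u0 ∈ [1/20, 9/40)
j=1 picked index 1: u0 ∈ [-3/40, 1/10)
j=2 picked index 4: u0 ∈ [1/40, 1/10)
j=3 picked index 5: u0 ∈ [-1/40, 1/5)
j=4 picked index 5: u0 ∈ [-3/20, 3/40)
j=5 picked index 6: u0 ∈ [-1/20, 3/20)
j=6 picked index 7: u0 ∈ [1/40, 1/4)
j=7 picked index 7: u0 ∈ [-1/10, 1/8)
intersection: [1/20, 3/40)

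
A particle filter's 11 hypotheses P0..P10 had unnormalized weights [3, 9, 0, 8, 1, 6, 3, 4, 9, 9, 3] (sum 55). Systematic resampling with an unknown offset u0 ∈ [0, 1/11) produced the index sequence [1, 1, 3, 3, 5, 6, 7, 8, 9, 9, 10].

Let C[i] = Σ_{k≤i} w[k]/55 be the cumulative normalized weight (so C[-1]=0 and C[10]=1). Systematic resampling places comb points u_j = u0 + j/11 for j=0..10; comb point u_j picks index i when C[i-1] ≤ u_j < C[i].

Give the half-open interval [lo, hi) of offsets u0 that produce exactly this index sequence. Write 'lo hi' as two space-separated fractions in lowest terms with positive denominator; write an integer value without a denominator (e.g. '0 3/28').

3/55 4/55

C = [3/55, 12/55, 12/55, 4/11, 21/55, 27/55, 6/11, 34/55, 43/55, 52/55, 1]
j=0 picked index 1: u0 ∈ [3/55, 12/55)
j=1 picked index 1: u0 ∈ [-2/55, 7/55)
j=2 picked index 3: u0 ∈ [2/55, 2/11)
j=3 picked index 3: u0 ∈ [-3/55, 1/11)
j=4 picked index 5: u0 ∈ [1/55, 7/55)
j=5 picked index 6: u0 ∈ [2/55, 1/11)
j=6 picked index 7: u0 ∈ [0, 4/55)
j=7 picked index 8: u0 ∈ [-1/55, 8/55)
j=8 picked index 9: u0 ∈ [3/55, 12/55)
j=9 picked index 9: u0 ∈ [-2/55, 7/55)
j=10 picked index 10: u0 ∈ [2/55, 1/11)
intersection: [3/55, 4/55)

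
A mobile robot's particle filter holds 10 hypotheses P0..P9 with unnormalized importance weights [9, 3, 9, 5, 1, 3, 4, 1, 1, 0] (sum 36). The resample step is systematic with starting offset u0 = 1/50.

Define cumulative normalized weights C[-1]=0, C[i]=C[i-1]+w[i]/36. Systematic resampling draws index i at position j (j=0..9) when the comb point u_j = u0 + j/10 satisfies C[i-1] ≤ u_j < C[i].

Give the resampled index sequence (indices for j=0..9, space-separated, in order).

0 0 0 1 2 2 3 3 5 6

C = [1/4, 1/3, 7/12, 13/18, 3/4, 5/6, 17/18, 35/36, 1, 1]
j=0: u_0=1/50 ∈ [0, 1/4) → index 0
j=1: u_1=3/25 ∈ [0, 1/4) → index 0
j=2: u_2=11/50 ∈ [0, 1/4) → index 0
j=3: u_3=8/25 ∈ [1/4, 1/3) → index 1
j=4: u_4=21/50 ∈ [1/3, 7/12) → index 2
j=5: u_5=13/25 ∈ [1/3, 7/12) → index 2
j=6: u_6=31/50 ∈ [7/12, 13/18) → index 3
j=7: u_7=18/25 ∈ [7/12, 13/18) → index 3
j=8: u_8=41/50 ∈ [3/4, 5/6) → index 5
j=9: u_9=23/25 ∈ [5/6, 17/18) → index 6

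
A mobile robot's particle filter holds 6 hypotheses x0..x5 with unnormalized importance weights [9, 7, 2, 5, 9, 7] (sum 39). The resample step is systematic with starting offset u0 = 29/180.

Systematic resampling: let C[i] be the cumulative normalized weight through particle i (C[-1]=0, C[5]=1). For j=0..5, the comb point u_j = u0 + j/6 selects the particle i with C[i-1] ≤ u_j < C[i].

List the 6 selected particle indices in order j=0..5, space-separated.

0 1 3 4 5 5

C = [3/13, 16/39, 6/13, 23/39, 32/39, 1]
j=0: u_0=29/180 ∈ [0, 3/13) → index 0
j=1: u_1=59/180 ∈ [3/13, 16/39) → index 1
j=2: u_2=89/180 ∈ [6/13, 23/39) → index 3
j=3: u_3=119/180 ∈ [23/39, 32/39) → index 4
j=4: u_4=149/180 ∈ [32/39, 1) → index 5
j=5: u_5=179/180 ∈ [32/39, 1) → index 5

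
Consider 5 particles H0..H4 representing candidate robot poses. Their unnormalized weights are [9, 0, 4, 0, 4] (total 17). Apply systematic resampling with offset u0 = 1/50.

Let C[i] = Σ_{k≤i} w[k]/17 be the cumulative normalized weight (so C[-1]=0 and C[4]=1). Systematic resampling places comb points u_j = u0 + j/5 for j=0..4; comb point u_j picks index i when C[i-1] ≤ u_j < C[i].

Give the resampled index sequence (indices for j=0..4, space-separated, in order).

C = [9/17, 9/17, 13/17, 13/17, 1]
j=0: u_0=1/50 ∈ [0, 9/17) → index 0
j=1: u_1=11/50 ∈ [0, 9/17) → index 0
j=2: u_2=21/50 ∈ [0, 9/17) → index 0
j=3: u_3=31/50 ∈ [9/17, 13/17) → index 2
j=4: u_4=41/50 ∈ [13/17, 1) → index 4

0 0 0 2 4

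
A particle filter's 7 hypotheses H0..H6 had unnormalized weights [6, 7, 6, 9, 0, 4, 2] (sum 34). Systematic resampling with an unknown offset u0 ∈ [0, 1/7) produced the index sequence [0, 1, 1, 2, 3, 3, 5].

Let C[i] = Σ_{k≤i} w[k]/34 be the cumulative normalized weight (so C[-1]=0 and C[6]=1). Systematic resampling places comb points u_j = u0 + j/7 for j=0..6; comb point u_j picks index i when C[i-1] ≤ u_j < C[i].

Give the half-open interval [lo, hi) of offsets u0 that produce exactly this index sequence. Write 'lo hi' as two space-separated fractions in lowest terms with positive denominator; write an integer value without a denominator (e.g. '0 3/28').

4/119 10/119

C = [3/17, 13/34, 19/34, 14/17, 14/17, 16/17, 1]
j=0 picked index 0: u0 ∈ [0, 3/17)
j=1 picked index 1: u0 ∈ [4/119, 57/238)
j=2 picked index 1: u0 ∈ [-13/119, 23/238)
j=3 picked index 2: u0 ∈ [-11/238, 31/238)
j=4 picked index 3: u0 ∈ [-3/238, 30/119)
j=5 picked index 3: u0 ∈ [-37/238, 13/119)
j=6 picked index 5: u0 ∈ [-4/119, 10/119)
intersection: [4/119, 10/119)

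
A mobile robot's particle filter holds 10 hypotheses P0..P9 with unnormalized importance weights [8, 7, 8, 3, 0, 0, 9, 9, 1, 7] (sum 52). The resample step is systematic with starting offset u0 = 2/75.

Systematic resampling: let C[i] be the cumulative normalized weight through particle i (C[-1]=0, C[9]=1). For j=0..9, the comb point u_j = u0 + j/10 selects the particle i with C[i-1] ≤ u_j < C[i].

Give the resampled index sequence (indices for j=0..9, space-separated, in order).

C = [2/13, 15/52, 23/52, 1/2, 1/2, 1/2, 35/52, 11/13, 45/52, 1]
j=0: u_0=2/75 ∈ [0, 2/13) → index 0
j=1: u_1=19/150 ∈ [0, 2/13) → index 0
j=2: u_2=17/75 ∈ [2/13, 15/52) → index 1
j=3: u_3=49/150 ∈ [15/52, 23/52) → index 2
j=4: u_4=32/75 ∈ [15/52, 23/52) → index 2
j=5: u_5=79/150 ∈ [1/2, 35/52) → index 6
j=6: u_6=47/75 ∈ [1/2, 35/52) → index 6
j=7: u_7=109/150 ∈ [35/52, 11/13) → index 7
j=8: u_8=62/75 ∈ [35/52, 11/13) → index 7
j=9: u_9=139/150 ∈ [45/52, 1) → index 9

0 0 1 2 2 6 6 7 7 9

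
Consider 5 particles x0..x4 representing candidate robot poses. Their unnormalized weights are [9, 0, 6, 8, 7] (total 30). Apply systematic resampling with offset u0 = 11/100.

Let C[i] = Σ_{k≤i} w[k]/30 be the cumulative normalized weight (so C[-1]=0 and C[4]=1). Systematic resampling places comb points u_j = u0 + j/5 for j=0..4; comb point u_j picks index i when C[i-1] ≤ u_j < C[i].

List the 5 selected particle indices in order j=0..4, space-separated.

C = [3/10, 3/10, 1/2, 23/30, 1]
j=0: u_0=11/100 ∈ [0, 3/10) → index 0
j=1: u_1=31/100 ∈ [3/10, 1/2) → index 2
j=2: u_2=51/100 ∈ [1/2, 23/30) → index 3
j=3: u_3=71/100 ∈ [1/2, 23/30) → index 3
j=4: u_4=91/100 ∈ [23/30, 1) → index 4

0 2 3 3 4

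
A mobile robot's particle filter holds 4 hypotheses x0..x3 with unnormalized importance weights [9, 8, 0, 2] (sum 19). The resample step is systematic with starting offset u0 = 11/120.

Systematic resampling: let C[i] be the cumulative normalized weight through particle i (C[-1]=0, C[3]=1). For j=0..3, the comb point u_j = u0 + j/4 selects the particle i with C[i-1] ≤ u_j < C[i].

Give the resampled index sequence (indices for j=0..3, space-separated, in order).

0 0 1 1

C = [9/19, 17/19, 17/19, 1]
j=0: u_0=11/120 ∈ [0, 9/19) → index 0
j=1: u_1=41/120 ∈ [0, 9/19) → index 0
j=2: u_2=71/120 ∈ [9/19, 17/19) → index 1
j=3: u_3=101/120 ∈ [9/19, 17/19) → index 1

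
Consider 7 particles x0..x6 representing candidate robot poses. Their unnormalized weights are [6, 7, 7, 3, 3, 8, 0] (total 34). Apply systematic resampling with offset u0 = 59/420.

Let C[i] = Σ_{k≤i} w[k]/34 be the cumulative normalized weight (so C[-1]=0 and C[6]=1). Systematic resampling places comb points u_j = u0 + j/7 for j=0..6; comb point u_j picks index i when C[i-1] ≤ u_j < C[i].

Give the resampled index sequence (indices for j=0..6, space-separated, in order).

0 1 2 2 4 5 5

C = [3/17, 13/34, 10/17, 23/34, 13/17, 1, 1]
j=0: u_0=59/420 ∈ [0, 3/17) → index 0
j=1: u_1=17/60 ∈ [3/17, 13/34) → index 1
j=2: u_2=179/420 ∈ [13/34, 10/17) → index 2
j=3: u_3=239/420 ∈ [13/34, 10/17) → index 2
j=4: u_4=299/420 ∈ [23/34, 13/17) → index 4
j=5: u_5=359/420 ∈ [13/17, 1) → index 5
j=6: u_6=419/420 ∈ [13/17, 1) → index 5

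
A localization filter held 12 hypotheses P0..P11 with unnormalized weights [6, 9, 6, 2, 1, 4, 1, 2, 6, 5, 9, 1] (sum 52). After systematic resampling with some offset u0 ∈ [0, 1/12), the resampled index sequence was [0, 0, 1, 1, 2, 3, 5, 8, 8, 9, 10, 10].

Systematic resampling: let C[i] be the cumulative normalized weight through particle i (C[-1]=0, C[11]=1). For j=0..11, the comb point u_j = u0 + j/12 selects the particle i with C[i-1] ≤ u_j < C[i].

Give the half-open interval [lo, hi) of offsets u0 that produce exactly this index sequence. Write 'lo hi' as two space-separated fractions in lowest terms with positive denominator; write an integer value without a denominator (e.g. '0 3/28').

1/78 1/39

C = [3/26, 15/52, 21/52, 23/52, 6/13, 7/13, 29/52, 31/52, 37/52, 21/26, 51/52, 1]
j=0 picked index 0: u0 ∈ [0, 3/26)
j=1 picked index 0: u0 ∈ [-1/12, 5/156)
j=2 picked index 1: u0 ∈ [-2/39, 19/156)
j=3 picked index 1: u0 ∈ [-7/52, 1/26)
j=4 picked index 2: u0 ∈ [-7/156, 11/156)
j=5 picked index 3: u0 ∈ [-1/78, 1/39)
j=6 picked index 5: u0 ∈ [-1/26, 1/26)
j=7 picked index 8: u0 ∈ [1/78, 5/39)
j=8 picked index 8: u0 ∈ [-11/156, 7/156)
j=9 picked index 9: u0 ∈ [-1/26, 3/52)
j=10 picked index 10: u0 ∈ [-1/39, 23/156)
j=11 picked index 10: u0 ∈ [-17/156, 5/78)
intersection: [1/78, 1/39)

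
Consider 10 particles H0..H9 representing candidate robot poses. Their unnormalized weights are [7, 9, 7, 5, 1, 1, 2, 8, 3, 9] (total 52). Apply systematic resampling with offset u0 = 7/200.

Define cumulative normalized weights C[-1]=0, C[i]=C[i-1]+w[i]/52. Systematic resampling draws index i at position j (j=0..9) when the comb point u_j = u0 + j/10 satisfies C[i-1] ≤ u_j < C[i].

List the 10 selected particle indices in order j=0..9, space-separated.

0 1 1 2 2 3 7 7 9 9

C = [7/52, 4/13, 23/52, 7/13, 29/52, 15/26, 8/13, 10/13, 43/52, 1]
j=0: u_0=7/200 ∈ [0, 7/52) → index 0
j=1: u_1=27/200 ∈ [7/52, 4/13) → index 1
j=2: u_2=47/200 ∈ [7/52, 4/13) → index 1
j=3: u_3=67/200 ∈ [4/13, 23/52) → index 2
j=4: u_4=87/200 ∈ [4/13, 23/52) → index 2
j=5: u_5=107/200 ∈ [23/52, 7/13) → index 3
j=6: u_6=127/200 ∈ [8/13, 10/13) → index 7
j=7: u_7=147/200 ∈ [8/13, 10/13) → index 7
j=8: u_8=167/200 ∈ [43/52, 1) → index 9
j=9: u_9=187/200 ∈ [43/52, 1) → index 9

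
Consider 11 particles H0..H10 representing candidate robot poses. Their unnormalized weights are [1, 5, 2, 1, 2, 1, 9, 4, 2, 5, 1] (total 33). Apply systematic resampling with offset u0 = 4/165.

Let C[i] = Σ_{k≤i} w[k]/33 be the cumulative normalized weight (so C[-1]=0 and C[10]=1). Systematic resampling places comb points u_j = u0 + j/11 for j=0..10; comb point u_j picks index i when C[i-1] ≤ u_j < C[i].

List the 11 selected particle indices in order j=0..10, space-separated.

0 1 2 4 6 6 6 7 7 9 9

C = [1/33, 2/11, 8/33, 3/11, 1/3, 4/11, 7/11, 25/33, 9/11, 32/33, 1]
j=0: u_0=4/165 ∈ [0, 1/33) → index 0
j=1: u_1=19/165 ∈ [1/33, 2/11) → index 1
j=2: u_2=34/165 ∈ [2/11, 8/33) → index 2
j=3: u_3=49/165 ∈ [3/11, 1/3) → index 4
j=4: u_4=64/165 ∈ [4/11, 7/11) → index 6
j=5: u_5=79/165 ∈ [4/11, 7/11) → index 6
j=6: u_6=94/165 ∈ [4/11, 7/11) → index 6
j=7: u_7=109/165 ∈ [7/11, 25/33) → index 7
j=8: u_8=124/165 ∈ [7/11, 25/33) → index 7
j=9: u_9=139/165 ∈ [9/11, 32/33) → index 9
j=10: u_10=14/15 ∈ [9/11, 32/33) → index 9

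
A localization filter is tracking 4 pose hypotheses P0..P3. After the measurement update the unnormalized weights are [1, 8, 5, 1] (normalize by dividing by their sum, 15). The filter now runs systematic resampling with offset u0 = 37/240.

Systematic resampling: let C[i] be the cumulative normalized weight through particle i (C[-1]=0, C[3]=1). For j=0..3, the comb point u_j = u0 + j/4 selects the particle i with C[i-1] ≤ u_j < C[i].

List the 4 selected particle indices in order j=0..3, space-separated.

C = [1/15, 3/5, 14/15, 1]
j=0: u_0=37/240 ∈ [1/15, 3/5) → index 1
j=1: u_1=97/240 ∈ [1/15, 3/5) → index 1
j=2: u_2=157/240 ∈ [3/5, 14/15) → index 2
j=3: u_3=217/240 ∈ [3/5, 14/15) → index 2

1 1 2 2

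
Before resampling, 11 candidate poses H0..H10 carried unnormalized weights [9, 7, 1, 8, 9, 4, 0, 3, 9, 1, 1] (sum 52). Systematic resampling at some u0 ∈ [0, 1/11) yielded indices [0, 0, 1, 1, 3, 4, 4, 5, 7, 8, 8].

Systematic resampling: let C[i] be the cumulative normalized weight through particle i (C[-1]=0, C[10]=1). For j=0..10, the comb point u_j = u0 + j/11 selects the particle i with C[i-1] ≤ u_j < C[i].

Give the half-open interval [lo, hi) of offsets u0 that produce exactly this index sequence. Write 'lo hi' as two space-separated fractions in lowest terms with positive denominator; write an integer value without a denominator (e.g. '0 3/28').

15/572 5/143

C = [9/52, 4/13, 17/52, 25/52, 17/26, 19/26, 19/26, 41/52, 25/26, 51/52, 1]
j=0 picked index 0: u0 ∈ [0, 9/52)
j=1 picked index 0: u0 ∈ [-1/11, 47/572)
j=2 picked index 1: u0 ∈ [-5/572, 18/143)
j=3 picked index 1: u0 ∈ [-57/572, 5/143)
j=4 picked index 3: u0 ∈ [-21/572, 67/572)
j=5 picked index 4: u0 ∈ [15/572, 57/286)
j=6 picked index 4: u0 ∈ [-37/572, 31/286)
j=7 picked index 5: u0 ∈ [5/286, 27/286)
j=8 picked index 7: u0 ∈ [1/286, 35/572)
j=9 picked index 8: u0 ∈ [-17/572, 41/286)
j=10 picked index 8: u0 ∈ [-69/572, 15/286)
intersection: [15/572, 5/143)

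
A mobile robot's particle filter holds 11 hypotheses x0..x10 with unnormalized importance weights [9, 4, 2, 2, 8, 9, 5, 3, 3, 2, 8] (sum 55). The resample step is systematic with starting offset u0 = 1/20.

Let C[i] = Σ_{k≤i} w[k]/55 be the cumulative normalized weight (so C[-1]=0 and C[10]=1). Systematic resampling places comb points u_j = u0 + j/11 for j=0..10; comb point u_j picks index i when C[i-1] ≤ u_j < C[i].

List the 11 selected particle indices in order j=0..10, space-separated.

0 0 1 4 4 5 5 6 8 10 10

C = [9/55, 13/55, 3/11, 17/55, 5/11, 34/55, 39/55, 42/55, 9/11, 47/55, 1]
j=0: u_0=1/20 ∈ [0, 9/55) → index 0
j=1: u_1=31/220 ∈ [0, 9/55) → index 0
j=2: u_2=51/220 ∈ [9/55, 13/55) → index 1
j=3: u_3=71/220 ∈ [17/55, 5/11) → index 4
j=4: u_4=91/220 ∈ [17/55, 5/11) → index 4
j=5: u_5=111/220 ∈ [5/11, 34/55) → index 5
j=6: u_6=131/220 ∈ [5/11, 34/55) → index 5
j=7: u_7=151/220 ∈ [34/55, 39/55) → index 6
j=8: u_8=171/220 ∈ [42/55, 9/11) → index 8
j=9: u_9=191/220 ∈ [47/55, 1) → index 10
j=10: u_10=211/220 ∈ [47/55, 1) → index 10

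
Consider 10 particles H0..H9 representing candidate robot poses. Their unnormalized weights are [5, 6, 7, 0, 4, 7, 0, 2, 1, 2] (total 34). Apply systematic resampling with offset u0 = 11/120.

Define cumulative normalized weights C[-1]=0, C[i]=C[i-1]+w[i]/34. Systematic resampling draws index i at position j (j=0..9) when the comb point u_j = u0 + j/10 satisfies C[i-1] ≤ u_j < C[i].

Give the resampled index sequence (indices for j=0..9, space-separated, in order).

0 1 1 2 2 4 5 5 7 9

C = [5/34, 11/34, 9/17, 9/17, 11/17, 29/34, 29/34, 31/34, 16/17, 1]
j=0: u_0=11/120 ∈ [0, 5/34) → index 0
j=1: u_1=23/120 ∈ [5/34, 11/34) → index 1
j=2: u_2=7/24 ∈ [5/34, 11/34) → index 1
j=3: u_3=47/120 ∈ [11/34, 9/17) → index 2
j=4: u_4=59/120 ∈ [11/34, 9/17) → index 2
j=5: u_5=71/120 ∈ [9/17, 11/17) → index 4
j=6: u_6=83/120 ∈ [11/17, 29/34) → index 5
j=7: u_7=19/24 ∈ [11/17, 29/34) → index 5
j=8: u_8=107/120 ∈ [29/34, 31/34) → index 7
j=9: u_9=119/120 ∈ [16/17, 1) → index 9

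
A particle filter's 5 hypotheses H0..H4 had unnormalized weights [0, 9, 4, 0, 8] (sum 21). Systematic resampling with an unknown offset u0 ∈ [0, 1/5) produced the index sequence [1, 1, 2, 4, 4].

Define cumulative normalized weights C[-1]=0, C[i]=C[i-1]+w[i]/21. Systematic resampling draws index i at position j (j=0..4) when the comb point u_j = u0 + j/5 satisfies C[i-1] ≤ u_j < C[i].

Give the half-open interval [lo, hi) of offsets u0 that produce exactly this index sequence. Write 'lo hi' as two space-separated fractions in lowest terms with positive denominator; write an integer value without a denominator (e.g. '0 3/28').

C = [0, 3/7, 13/21, 13/21, 1]
j=0 picked index 1: u0 ∈ [0, 3/7)
j=1 picked index 1: u0 ∈ [-1/5, 8/35)
j=2 picked index 2: u0 ∈ [1/35, 23/105)
j=3 picked index 4: u0 ∈ [2/105, 2/5)
j=4 picked index 4: u0 ∈ [-19/105, 1/5)
intersection: [1/35, 1/5)

1/35 1/5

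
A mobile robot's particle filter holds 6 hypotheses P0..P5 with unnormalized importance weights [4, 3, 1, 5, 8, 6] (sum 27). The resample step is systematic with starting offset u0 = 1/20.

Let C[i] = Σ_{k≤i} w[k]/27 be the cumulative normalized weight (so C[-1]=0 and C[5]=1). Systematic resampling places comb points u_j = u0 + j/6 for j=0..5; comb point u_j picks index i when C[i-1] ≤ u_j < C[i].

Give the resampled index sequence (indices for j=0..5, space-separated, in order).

0 1 3 4 4 5

C = [4/27, 7/27, 8/27, 13/27, 7/9, 1]
j=0: u_0=1/20 ∈ [0, 4/27) → index 0
j=1: u_1=13/60 ∈ [4/27, 7/27) → index 1
j=2: u_2=23/60 ∈ [8/27, 13/27) → index 3
j=3: u_3=11/20 ∈ [13/27, 7/9) → index 4
j=4: u_4=43/60 ∈ [13/27, 7/9) → index 4
j=5: u_5=53/60 ∈ [7/9, 1) → index 5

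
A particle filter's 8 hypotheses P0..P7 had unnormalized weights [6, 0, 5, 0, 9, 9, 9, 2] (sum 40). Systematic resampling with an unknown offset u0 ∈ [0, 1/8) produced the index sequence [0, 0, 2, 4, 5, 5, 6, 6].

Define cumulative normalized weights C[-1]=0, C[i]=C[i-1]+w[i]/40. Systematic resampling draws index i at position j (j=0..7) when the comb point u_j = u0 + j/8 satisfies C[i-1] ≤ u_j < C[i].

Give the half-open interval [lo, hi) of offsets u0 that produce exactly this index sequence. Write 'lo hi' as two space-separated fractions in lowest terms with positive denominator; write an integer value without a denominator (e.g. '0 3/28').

0 1/40

C = [3/20, 3/20, 11/40, 11/40, 1/2, 29/40, 19/20, 1]
j=0 picked index 0: u0 ∈ [0, 3/20)
j=1 picked index 0: u0 ∈ [-1/8, 1/40)
j=2 picked index 2: u0 ∈ [-1/10, 1/40)
j=3 picked index 4: u0 ∈ [-1/10, 1/8)
j=4 picked index 5: u0 ∈ [0, 9/40)
j=5 picked index 5: u0 ∈ [-1/8, 1/10)
j=6 picked index 6: u0 ∈ [-1/40, 1/5)
j=7 picked index 6: u0 ∈ [-3/20, 3/40)
intersection: [0, 1/40)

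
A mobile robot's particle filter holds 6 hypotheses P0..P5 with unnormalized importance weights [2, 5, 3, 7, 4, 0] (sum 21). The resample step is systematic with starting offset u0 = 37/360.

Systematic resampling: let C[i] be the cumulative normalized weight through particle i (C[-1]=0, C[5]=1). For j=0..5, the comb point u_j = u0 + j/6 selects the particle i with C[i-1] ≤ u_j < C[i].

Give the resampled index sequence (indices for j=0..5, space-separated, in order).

C = [2/21, 1/3, 10/21, 17/21, 1, 1]
j=0: u_0=37/360 ∈ [2/21, 1/3) → index 1
j=1: u_1=97/360 ∈ [2/21, 1/3) → index 1
j=2: u_2=157/360 ∈ [1/3, 10/21) → index 2
j=3: u_3=217/360 ∈ [10/21, 17/21) → index 3
j=4: u_4=277/360 ∈ [10/21, 17/21) → index 3
j=5: u_5=337/360 ∈ [17/21, 1) → index 4

1 1 2 3 3 4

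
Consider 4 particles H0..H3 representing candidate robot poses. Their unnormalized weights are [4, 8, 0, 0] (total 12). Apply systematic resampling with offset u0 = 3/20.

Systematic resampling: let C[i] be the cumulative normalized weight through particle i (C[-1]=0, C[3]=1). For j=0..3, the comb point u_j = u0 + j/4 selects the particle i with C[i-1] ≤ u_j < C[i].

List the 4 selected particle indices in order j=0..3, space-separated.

C = [1/3, 1, 1, 1]
j=0: u_0=3/20 ∈ [0, 1/3) → index 0
j=1: u_1=2/5 ∈ [1/3, 1) → index 1
j=2: u_2=13/20 ∈ [1/3, 1) → index 1
j=3: u_3=9/10 ∈ [1/3, 1) → index 1

0 1 1 1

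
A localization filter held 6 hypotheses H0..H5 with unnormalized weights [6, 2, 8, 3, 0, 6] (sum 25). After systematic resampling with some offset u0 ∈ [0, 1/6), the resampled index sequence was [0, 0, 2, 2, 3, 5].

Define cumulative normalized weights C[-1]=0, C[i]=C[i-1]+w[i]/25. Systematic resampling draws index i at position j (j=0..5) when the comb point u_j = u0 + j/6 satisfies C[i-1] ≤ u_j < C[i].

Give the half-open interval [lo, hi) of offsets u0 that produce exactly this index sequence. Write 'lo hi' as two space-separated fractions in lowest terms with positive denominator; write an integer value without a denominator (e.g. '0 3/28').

C = [6/25, 8/25, 16/25, 19/25, 19/25, 1]
j=0 picked index 0: u0 ∈ [0, 6/25)
j=1 picked index 0: u0 ∈ [-1/6, 11/150)
j=2 picked index 2: u0 ∈ [-1/75, 23/75)
j=3 picked index 2: u0 ∈ [-9/50, 7/50)
j=4 picked index 3: u0 ∈ [-2/75, 7/75)
j=5 picked index 5: u0 ∈ [-11/150, 1/6)
intersection: [0, 11/150)

0 11/150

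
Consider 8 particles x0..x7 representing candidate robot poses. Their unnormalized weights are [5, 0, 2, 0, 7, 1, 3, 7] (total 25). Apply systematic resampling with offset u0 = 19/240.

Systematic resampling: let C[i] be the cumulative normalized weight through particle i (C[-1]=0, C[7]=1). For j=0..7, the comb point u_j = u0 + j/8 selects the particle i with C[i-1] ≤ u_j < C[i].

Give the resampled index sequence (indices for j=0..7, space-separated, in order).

C = [1/5, 1/5, 7/25, 7/25, 14/25, 3/5, 18/25, 1]
j=0: u_0=19/240 ∈ [0, 1/5) → index 0
j=1: u_1=49/240 ∈ [1/5, 7/25) → index 2
j=2: u_2=79/240 ∈ [7/25, 14/25) → index 4
j=3: u_3=109/240 ∈ [7/25, 14/25) → index 4
j=4: u_4=139/240 ∈ [14/25, 3/5) → index 5
j=5: u_5=169/240 ∈ [3/5, 18/25) → index 6
j=6: u_6=199/240 ∈ [18/25, 1) → index 7
j=7: u_7=229/240 ∈ [18/25, 1) → index 7

0 2 4 4 5 6 7 7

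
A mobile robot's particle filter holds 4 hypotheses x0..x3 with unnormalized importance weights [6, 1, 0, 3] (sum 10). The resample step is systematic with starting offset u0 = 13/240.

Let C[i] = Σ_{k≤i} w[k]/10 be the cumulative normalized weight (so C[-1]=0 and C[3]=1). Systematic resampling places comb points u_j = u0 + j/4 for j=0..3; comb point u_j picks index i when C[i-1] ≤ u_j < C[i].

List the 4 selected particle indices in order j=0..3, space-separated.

0 0 0 3

C = [3/5, 7/10, 7/10, 1]
j=0: u_0=13/240 ∈ [0, 3/5) → index 0
j=1: u_1=73/240 ∈ [0, 3/5) → index 0
j=2: u_2=133/240 ∈ [0, 3/5) → index 0
j=3: u_3=193/240 ∈ [7/10, 1) → index 3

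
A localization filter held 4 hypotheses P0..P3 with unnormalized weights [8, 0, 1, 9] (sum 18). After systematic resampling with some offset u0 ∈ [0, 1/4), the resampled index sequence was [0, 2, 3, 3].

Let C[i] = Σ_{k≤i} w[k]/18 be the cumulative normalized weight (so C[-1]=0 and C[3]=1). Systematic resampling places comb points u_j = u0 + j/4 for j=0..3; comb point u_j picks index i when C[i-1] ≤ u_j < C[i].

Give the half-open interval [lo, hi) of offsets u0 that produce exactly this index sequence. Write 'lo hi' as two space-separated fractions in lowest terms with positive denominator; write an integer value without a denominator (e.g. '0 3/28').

7/36 1/4

C = [4/9, 4/9, 1/2, 1]
j=0 picked index 0: u0 ∈ [0, 4/9)
j=1 picked index 2: u0 ∈ [7/36, 1/4)
j=2 picked index 3: u0 ∈ [0, 1/2)
j=3 picked index 3: u0 ∈ [-1/4, 1/4)
intersection: [7/36, 1/4)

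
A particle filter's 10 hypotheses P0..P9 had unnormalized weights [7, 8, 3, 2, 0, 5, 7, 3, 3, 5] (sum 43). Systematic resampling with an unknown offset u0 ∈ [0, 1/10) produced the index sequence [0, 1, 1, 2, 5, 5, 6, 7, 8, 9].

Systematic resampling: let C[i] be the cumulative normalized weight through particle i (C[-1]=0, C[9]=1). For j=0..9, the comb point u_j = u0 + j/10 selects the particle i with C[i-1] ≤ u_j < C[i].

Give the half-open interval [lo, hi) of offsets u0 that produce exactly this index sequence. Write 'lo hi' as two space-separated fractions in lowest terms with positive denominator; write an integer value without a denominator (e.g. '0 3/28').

C = [7/43, 15/43, 18/43, 20/43, 20/43, 25/43, 32/43, 35/43, 38/43, 1]
j=0 picked index 0: u0 ∈ [0, 7/43)
j=1 picked index 1: u0 ∈ [27/430, 107/430)
j=2 picked index 1: u0 ∈ [-8/215, 32/215)
j=3 picked index 2: u0 ∈ [21/430, 51/430)
j=4 picked index 5: u0 ∈ [14/215, 39/215)
j=5 picked index 5: u0 ∈ [-3/86, 7/86)
j=6 picked index 6: u0 ∈ [-4/215, 31/215)
j=7 picked index 7: u0 ∈ [19/430, 49/430)
j=8 picked index 8: u0 ∈ [3/215, 18/215)
j=9 picked index 9: u0 ∈ [-7/430, 1/10)
intersection: [14/215, 7/86)

14/215 7/86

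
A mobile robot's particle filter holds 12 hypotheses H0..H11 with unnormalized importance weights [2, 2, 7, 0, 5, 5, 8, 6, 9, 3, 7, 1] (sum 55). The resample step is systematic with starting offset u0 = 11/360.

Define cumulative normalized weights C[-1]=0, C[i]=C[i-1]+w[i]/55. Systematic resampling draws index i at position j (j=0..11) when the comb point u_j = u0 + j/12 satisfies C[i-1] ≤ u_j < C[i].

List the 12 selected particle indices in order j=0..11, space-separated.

0 2 2 4 5 6 7 7 8 8 10 10

C = [2/55, 4/55, 1/5, 1/5, 16/55, 21/55, 29/55, 7/11, 4/5, 47/55, 54/55, 1]
j=0: u_0=11/360 ∈ [0, 2/55) → index 0
j=1: u_1=41/360 ∈ [4/55, 1/5) → index 2
j=2: u_2=71/360 ∈ [4/55, 1/5) → index 2
j=3: u_3=101/360 ∈ [1/5, 16/55) → index 4
j=4: u_4=131/360 ∈ [16/55, 21/55) → index 5
j=5: u_5=161/360 ∈ [21/55, 29/55) → index 6
j=6: u_6=191/360 ∈ [29/55, 7/11) → index 7
j=7: u_7=221/360 ∈ [29/55, 7/11) → index 7
j=8: u_8=251/360 ∈ [7/11, 4/5) → index 8
j=9: u_9=281/360 ∈ [7/11, 4/5) → index 8
j=10: u_10=311/360 ∈ [47/55, 54/55) → index 10
j=11: u_11=341/360 ∈ [47/55, 54/55) → index 10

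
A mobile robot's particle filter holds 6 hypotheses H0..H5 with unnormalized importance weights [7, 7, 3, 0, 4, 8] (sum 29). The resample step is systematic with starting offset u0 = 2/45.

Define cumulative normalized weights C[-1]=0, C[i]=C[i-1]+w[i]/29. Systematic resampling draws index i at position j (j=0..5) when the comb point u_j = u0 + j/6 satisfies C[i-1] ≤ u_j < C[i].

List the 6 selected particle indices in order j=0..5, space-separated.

0 0 1 2 4 5

C = [7/29, 14/29, 17/29, 17/29, 21/29, 1]
j=0: u_0=2/45 ∈ [0, 7/29) → index 0
j=1: u_1=19/90 ∈ [0, 7/29) → index 0
j=2: u_2=17/45 ∈ [7/29, 14/29) → index 1
j=3: u_3=49/90 ∈ [14/29, 17/29) → index 2
j=4: u_4=32/45 ∈ [17/29, 21/29) → index 4
j=5: u_5=79/90 ∈ [21/29, 1) → index 5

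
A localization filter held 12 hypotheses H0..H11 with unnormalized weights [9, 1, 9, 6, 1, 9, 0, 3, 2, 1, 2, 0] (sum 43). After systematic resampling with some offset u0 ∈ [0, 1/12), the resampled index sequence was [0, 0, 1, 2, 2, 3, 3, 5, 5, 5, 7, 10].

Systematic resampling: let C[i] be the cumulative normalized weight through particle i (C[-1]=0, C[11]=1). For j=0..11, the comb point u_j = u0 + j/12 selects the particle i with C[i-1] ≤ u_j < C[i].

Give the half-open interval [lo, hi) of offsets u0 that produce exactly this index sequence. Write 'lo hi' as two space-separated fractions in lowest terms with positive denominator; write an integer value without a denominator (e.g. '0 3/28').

11/258 13/258

C = [9/43, 10/43, 19/43, 25/43, 26/43, 35/43, 35/43, 38/43, 40/43, 41/43, 1, 1]
j=0 picked index 0: u0 ∈ [0, 9/43)
j=1 picked index 0: u0 ∈ [-1/12, 65/516)
j=2 picked index 1: u0 ∈ [11/258, 17/258)
j=3 picked index 2: u0 ∈ [-3/172, 33/172)
j=4 picked index 2: u0 ∈ [-13/129, 14/129)
j=5 picked index 3: u0 ∈ [13/516, 85/516)
j=6 picked index 3: u0 ∈ [-5/86, 7/86)
j=7 picked index 5: u0 ∈ [11/516, 119/516)
j=8 picked index 5: u0 ∈ [-8/129, 19/129)
j=9 picked index 5: u0 ∈ [-25/172, 11/172)
j=10 picked index 7: u0 ∈ [-5/258, 13/258)
j=11 picked index 10: u0 ∈ [19/516, 1/12)
intersection: [11/258, 13/258)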